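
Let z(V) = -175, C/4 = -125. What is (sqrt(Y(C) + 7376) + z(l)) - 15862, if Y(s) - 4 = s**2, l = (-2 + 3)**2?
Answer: -16037 + 2*sqrt(64345) ≈ -15530.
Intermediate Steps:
l = 1 (l = 1**2 = 1)
C = -500 (C = 4*(-125) = -500)
Y(s) = 4 + s**2
(sqrt(Y(C) + 7376) + z(l)) - 15862 = (sqrt((4 + (-500)**2) + 7376) - 175) - 15862 = (sqrt((4 + 250000) + 7376) - 175) - 15862 = (sqrt(250004 + 7376) - 175) - 15862 = (sqrt(257380) - 175) - 15862 = (2*sqrt(64345) - 175) - 15862 = (-175 + 2*sqrt(64345)) - 15862 = -16037 + 2*sqrt(64345)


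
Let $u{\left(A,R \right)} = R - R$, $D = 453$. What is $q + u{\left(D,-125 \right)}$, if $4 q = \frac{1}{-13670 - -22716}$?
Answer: $\frac{1}{36184} \approx 2.7637 \cdot 10^{-5}$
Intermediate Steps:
$u{\left(A,R \right)} = 0$
$q = \frac{1}{36184}$ ($q = \frac{1}{4 \left(-13670 - -22716\right)} = \frac{1}{4 \left(-13670 + 22716\right)} = \frac{1}{4 \cdot 9046} = \frac{1}{4} \cdot \frac{1}{9046} = \frac{1}{36184} \approx 2.7637 \cdot 10^{-5}$)
$q + u{\left(D,-125 \right)} = \frac{1}{36184} + 0 = \frac{1}{36184}$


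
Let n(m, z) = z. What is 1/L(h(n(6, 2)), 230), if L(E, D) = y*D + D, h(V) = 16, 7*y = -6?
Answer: 7/230 ≈ 0.030435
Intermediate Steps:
y = -6/7 (y = (1/7)*(-6) = -6/7 ≈ -0.85714)
L(E, D) = D/7 (L(E, D) = -6*D/7 + D = D/7)
1/L(h(n(6, 2)), 230) = 1/((1/7)*230) = 1/(230/7) = 7/230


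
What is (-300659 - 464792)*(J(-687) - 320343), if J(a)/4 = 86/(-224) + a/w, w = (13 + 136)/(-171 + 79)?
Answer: 1017589453323305/4172 ≈ 2.4391e+11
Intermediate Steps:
w = -149/92 (w = 149/(-92) = 149*(-1/92) = -149/92 ≈ -1.6196)
J(a) = -43/28 - 368*a/149 (J(a) = 4*(86/(-224) + a/(-149/92)) = 4*(86*(-1/224) + a*(-92/149)) = 4*(-43/112 - 92*a/149) = -43/28 - 368*a/149)
(-300659 - 464792)*(J(-687) - 320343) = (-300659 - 464792)*((-43/28 - 368/149*(-687)) - 320343) = -765451*((-43/28 + 252816/149) - 320343) = -765451*(7072441/4172 - 320343) = -765451*(-1329398555/4172) = 1017589453323305/4172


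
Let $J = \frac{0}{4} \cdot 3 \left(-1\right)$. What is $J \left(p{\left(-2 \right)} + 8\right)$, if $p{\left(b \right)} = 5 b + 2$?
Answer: $0$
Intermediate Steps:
$p{\left(b \right)} = 2 + 5 b$
$J = 0$ ($J = 0 \cdot \frac{1}{4} \cdot 3 \left(-1\right) = 0 \cdot 3 \left(-1\right) = 0 \left(-1\right) = 0$)
$J \left(p{\left(-2 \right)} + 8\right) = 0 \left(\left(2 + 5 \left(-2\right)\right) + 8\right) = 0 \left(\left(2 - 10\right) + 8\right) = 0 \left(-8 + 8\right) = 0 \cdot 0 = 0$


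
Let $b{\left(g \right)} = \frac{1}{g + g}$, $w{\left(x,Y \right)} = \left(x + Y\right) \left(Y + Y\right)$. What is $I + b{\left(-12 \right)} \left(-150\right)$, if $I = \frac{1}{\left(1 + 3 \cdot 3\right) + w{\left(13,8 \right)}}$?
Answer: $\frac{4327}{692} \approx 6.2529$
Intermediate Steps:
$w{\left(x,Y \right)} = 2 Y \left(Y + x\right)$ ($w{\left(x,Y \right)} = \left(Y + x\right) 2 Y = 2 Y \left(Y + x\right)$)
$b{\left(g \right)} = \frac{1}{2 g}$
$I = \frac{1}{346}$ ($I = \frac{1}{\left(1 + 3 \cdot 3\right) + 2 \cdot 8 \left(8 + 13\right)} = \frac{1}{\left(1 + 9\right) + 2 \cdot 8 \cdot 21} = \frac{1}{10 + 336} = \frac{1}{346} \approx 0.0028902$)
$I + b{\left(-12 \right)} \left(-150\right) = \frac{1}{346} + \frac{1}{2 \left(-12\right)} \left(-150\right) = \frac{1}{346} + \frac{1}{2} \left(- \frac{1}{12}\right) \left(-150\right) = \frac{1}{346} - - \frac{25}{4} = \frac{1}{346} + \frac{25}{4} = \frac{4327}{692}$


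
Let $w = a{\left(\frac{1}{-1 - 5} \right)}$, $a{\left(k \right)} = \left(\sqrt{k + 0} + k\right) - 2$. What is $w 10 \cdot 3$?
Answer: $-65 + 5 i \sqrt{6} \approx -65.0 + 12.247 i$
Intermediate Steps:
$a{\left(k \right)} = -2 + k + \sqrt{k}$ ($a{\left(k \right)} = \left(\sqrt{k} + k\right) - 2 = \left(k + \sqrt{k}\right) - 2 = -2 + k + \sqrt{k}$)
$w = - \frac{13}{6} + \frac{i \sqrt{6}}{6}$ ($w = -2 + \frac{1}{-1 - 5} + \sqrt{\frac{1}{-1 - 5}} = -2 + \frac{1}{-6} + \sqrt{\frac{1}{-6}} = -2 - \frac{1}{6} + \sqrt{- \frac{1}{6}} = -2 - \frac{1}{6} + \frac{i \sqrt{6}}{6} = - \frac{13}{6} + \frac{i \sqrt{6}}{6} \approx -2.1667 + 0.40825 i$)
$w 10 \cdot 3 = \left(- \frac{13}{6} + \frac{i \sqrt{6}}{6}\right) 10 \cdot 3 = \left(- \frac{65}{3} + \frac{5 i \sqrt{6}}{3}\right) 3 = -65 + 5 i \sqrt{6}$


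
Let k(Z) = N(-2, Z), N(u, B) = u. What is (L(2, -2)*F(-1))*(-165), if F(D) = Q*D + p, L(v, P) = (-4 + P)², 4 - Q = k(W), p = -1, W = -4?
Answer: 41580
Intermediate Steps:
k(Z) = -2
Q = 6 (Q = 4 - 1*(-2) = 4 + 2 = 6)
F(D) = -1 + 6*D (F(D) = 6*D - 1 = -1 + 6*D)
(L(2, -2)*F(-1))*(-165) = ((-4 - 2)²*(-1 + 6*(-1)))*(-165) = ((-6)²*(-1 - 6))*(-165) = (36*(-7))*(-165) = -252*(-165) = 41580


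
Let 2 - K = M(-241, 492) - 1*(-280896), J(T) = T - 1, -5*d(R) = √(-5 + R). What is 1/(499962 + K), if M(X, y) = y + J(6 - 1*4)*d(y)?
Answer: 5464400/1194386693913 - 5*√487/1194386693913 ≈ 4.5750e-6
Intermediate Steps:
d(R) = -√(-5 + R)/5
J(T) = -1 + T
M(X, y) = y - √(-5 + y)/5 (M(X, y) = y + (-1 + (6 - 1*4))*(-√(-5 + y)/5) = y + (-1 + (6 - 4))*(-√(-5 + y)/5) = y + (-1 + 2)*(-√(-5 + y)/5) = y + 1*(-√(-5 + y)/5) = y - √(-5 + y)/5)
K = -281386 + √487/5 (K = 2 - ((492 - √(-5 + 492)/5) - 1*(-280896)) = 2 - ((492 - √487/5) + 280896) = 2 - (281388 - √487/5) = 2 + (-281388 + √487/5) = -281386 + √487/5 ≈ -2.8138e+5)
1/(499962 + K) = 1/(499962 + (-281386 + √487/5)) = 1/(218576 + √487/5)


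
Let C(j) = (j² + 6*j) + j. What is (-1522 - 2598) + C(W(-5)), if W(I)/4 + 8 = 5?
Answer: -4060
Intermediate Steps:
W(I) = -12 (W(I) = -32 + 4*5 = -32 + 20 = -12)
C(j) = j² + 7*j
(-1522 - 2598) + C(W(-5)) = (-1522 - 2598) - 12*(7 - 12) = -4120 - 12*(-5) = -4120 + 60 = -4060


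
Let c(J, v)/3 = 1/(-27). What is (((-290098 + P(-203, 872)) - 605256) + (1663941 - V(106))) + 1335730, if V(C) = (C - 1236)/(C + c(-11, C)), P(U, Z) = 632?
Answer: 2006026567/953 ≈ 2.1050e+6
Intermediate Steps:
c(J, v) = -⅑ (c(J, v) = 3/(-27) = 3*(-1/27) = -⅑)
V(C) = (-1236 + C)/(-⅑ + C) (V(C) = (C - 1236)/(C - ⅑) = (-1236 + C)/(-⅑ + C))
(((-290098 + P(-203, 872)) - 605256) + (1663941 - V(106))) + 1335730 = (((-290098 + 632) - 605256) + (1663941 - 9*(-1236 + 106)/(-1 + 9*106))) + 1335730 = ((-289466 - 605256) + (1663941 - 9*(-1130)/(-1 + 954))) + 1335730 = (-894722 + (1663941 - 9*(-1130)/953)) + 1335730 = (-894722 + (1663941 - 1*(-10170/953))) + 1335730 = (-894722 + (1663941 + 10170/953)) + 1335730 = (-894722 + 1585745943/953) + 1335730 = 733075877/953 + 1335730 = 2006026567/953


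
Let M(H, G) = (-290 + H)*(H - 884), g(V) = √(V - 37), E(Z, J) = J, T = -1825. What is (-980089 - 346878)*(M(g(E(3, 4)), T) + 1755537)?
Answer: -2669677136488 + 1557859258*I*√33 ≈ -2.6697e+12 + 8.9492e+9*I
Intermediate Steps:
g(V) = √(-37 + V)
M(H, G) = (-884 + H)*(-290 + H) (M(H, G) = (-290 + H)*(-884 + H) = (-884 + H)*(-290 + H))
(-980089 - 346878)*(M(g(E(3, 4)), T) + 1755537) = (-980089 - 346878)*((256360 + (√(-37 + 4))² - 1174*√(-37 + 4)) + 1755537) = -1326967*((256360 + (√(-33))² - 1174*I*√33) + 1755537) = -1326967*((256360 + (I*√33)² - 1174*I*√33) + 1755537) = -1326967*((256360 - 33 - 1174*I*√33) + 1755537) = -1326967*((256327 - 1174*I*√33) + 1755537) = -1326967*(2011864 - 1174*I*√33) = -2669677136488 + 1557859258*I*√33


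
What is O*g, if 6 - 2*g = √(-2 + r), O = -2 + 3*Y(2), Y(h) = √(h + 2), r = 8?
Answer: 12 - 2*√6 ≈ 7.1010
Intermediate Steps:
Y(h) = √(2 + h)
O = 4 (O = -2 + 3*√(2 + 2) = -2 + 3*√4 = -2 + 3*2 = -2 + 6 = 4)
g = 3 - √6/2 (g = 3 - √(-2 + 8)/2 = 3 - √6/2 ≈ 1.7753)
O*g = 4*(3 - √6/2) = 12 - 2*√6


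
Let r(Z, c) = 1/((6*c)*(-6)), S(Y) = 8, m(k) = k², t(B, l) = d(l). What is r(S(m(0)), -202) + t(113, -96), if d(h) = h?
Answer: -698111/7272 ≈ -96.000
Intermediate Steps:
t(B, l) = l
r(Z, c) = -1/(36*c) (r(Z, c) = 1/(-36*c) = -1/(36*c))
r(S(m(0)), -202) + t(113, -96) = -1/36/(-202) - 96 = -1/36*(-1/202) - 96 = 1/7272 - 96 = -698111/7272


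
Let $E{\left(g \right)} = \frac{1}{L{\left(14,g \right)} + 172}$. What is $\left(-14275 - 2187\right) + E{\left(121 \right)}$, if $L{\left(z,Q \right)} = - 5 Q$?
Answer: $- \frac{7128047}{433} \approx -16462.0$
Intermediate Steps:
$E{\left(g \right)} = \frac{1}{172 - 5 g}$ ($E{\left(g \right)} = \frac{1}{- 5 g + 172} = \frac{1}{172 - 5 g}$)
$\left(-14275 - 2187\right) + E{\left(121 \right)} = \left(-14275 - 2187\right) - \frac{1}{-172 + 5 \cdot 121} = -16462 - \frac{1}{-172 + 605} = -16462 - \frac{1}{433} = - \frac{7128047}{433}$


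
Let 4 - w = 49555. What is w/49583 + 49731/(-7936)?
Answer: -2859048909/393490688 ≈ -7.2659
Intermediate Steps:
w = -49551 (w = 4 - 1*49555 = 4 - 49555 = -49551)
w/49583 + 49731/(-7936) = -49551/49583 + 49731/(-7936) = -49551*1/49583 + 49731*(-1/7936) = -49551/49583 - 49731/7936 = -2859048909/393490688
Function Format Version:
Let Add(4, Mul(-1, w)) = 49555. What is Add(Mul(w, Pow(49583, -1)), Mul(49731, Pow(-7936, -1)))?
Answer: Rational(-2859048909, 393490688) ≈ -7.2659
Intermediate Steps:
w = -49551 (w = Add(4, Mul(-1, 49555)) = Add(4, -49555) = -49551)
Add(Mul(w, Pow(49583, -1)), Mul(49731, Pow(-7936, -1))) = Add(Mul(-49551, Pow(49583, -1)), Mul(49731, Pow(-7936, -1))) = Add(Mul(-49551, Rational(1, 49583)), Mul(49731, Rational(-1, 7936))) = Add(Rational(-49551, 49583), Rational(-49731, 7936)) = Rational(-2859048909, 393490688)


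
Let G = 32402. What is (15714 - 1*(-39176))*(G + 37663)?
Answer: 3845867850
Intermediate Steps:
(15714 - 1*(-39176))*(G + 37663) = (15714 - 1*(-39176))*(32402 + 37663) = (15714 + 39176)*70065 = 54890*70065 = 3845867850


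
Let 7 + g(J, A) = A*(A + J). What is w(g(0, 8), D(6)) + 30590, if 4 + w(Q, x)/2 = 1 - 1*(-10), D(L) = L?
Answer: 30604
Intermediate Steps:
g(J, A) = -7 + A*(A + J)
w(Q, x) = 14 (w(Q, x) = -8 + 2*(1 - 1*(-10)) = -8 + 2*(1 + 10) = -8 + 2*11 = -8 + 22 = 14)
w(g(0, 8), D(6)) + 30590 = 14 + 30590 = 30604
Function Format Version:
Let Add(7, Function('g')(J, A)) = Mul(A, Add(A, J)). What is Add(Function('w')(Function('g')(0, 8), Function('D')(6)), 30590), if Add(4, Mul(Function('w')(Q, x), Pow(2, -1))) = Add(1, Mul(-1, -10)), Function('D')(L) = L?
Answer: 30604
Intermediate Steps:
Function('g')(J, A) = Add(-7, Mul(A, Add(A, J)))
Function('w')(Q, x) = 14 (Function('w')(Q, x) = Add(-8, Mul(2, Add(1, Mul(-1, -10)))) = Add(-8, Mul(2, Add(1, 10))) = Add(-8, Mul(2, 11)) = Add(-8, 22) = 14)
Add(Function('w')(Function('g')(0, 8), Function('D')(6)), 30590) = Add(14, 30590) = 30604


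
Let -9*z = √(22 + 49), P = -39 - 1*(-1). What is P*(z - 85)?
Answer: 3230 + 38*√71/9 ≈ 3265.6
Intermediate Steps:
P = -38 (P = -39 + 1 = -38)
z = -√71/9 (z = -√(22 + 49)/9 = -√71/9 ≈ -0.93624)
P*(z - 85) = -38*(-√71/9 - 85) = -38*(-85 - √71/9) = 3230 + 38*√71/9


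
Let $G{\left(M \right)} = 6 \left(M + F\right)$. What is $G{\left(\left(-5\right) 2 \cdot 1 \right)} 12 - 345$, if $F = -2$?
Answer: $-1209$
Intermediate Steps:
$G{\left(M \right)} = -12 + 6 M$ ($G{\left(M \right)} = 6 \left(M - 2\right) = 6 \left(-2 + M\right) = -12 + 6 M$)
$G{\left(\left(-5\right) 2 \cdot 1 \right)} 12 - 345 = \left(-12 + 6 \left(-5\right) 2 \cdot 1\right) 12 - 345 = \left(-12 + 6 \left(\left(-10\right) 1\right)\right) 12 - 345 = \left(-12 + 6 \left(-10\right)\right) 12 - 345 = \left(-12 - 60\right) 12 - 345 = \left(-72\right) 12 - 345 = -864 - 345 = -1209$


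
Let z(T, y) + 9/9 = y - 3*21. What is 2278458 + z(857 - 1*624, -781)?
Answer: 2277613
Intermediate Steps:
z(T, y) = -64 + y (z(T, y) = -1 + (y - 3*21) = -1 + (y - 63) = -1 + (-63 + y) = -64 + y)
2278458 + z(857 - 1*624, -781) = 2278458 + (-64 - 781) = 2278458 - 845 = 2277613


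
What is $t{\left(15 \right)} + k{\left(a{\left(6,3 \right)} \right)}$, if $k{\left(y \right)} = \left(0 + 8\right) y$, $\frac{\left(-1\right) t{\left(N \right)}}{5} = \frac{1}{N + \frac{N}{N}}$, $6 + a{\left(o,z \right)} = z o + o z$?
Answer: $\frac{3835}{16} \approx 239.69$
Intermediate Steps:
$a{\left(o,z \right)} = -6 + 2 o z$ ($a{\left(o,z \right)} = -6 + \left(z o + o z\right) = -6 + \left(o z + o z\right) = -6 + 2 o z$)
$t{\left(N \right)} = - \frac{5}{1 + N}$ ($t{\left(N \right)} = - \frac{5}{N + \frac{N}{N}} = - \frac{5}{N + 1} = - \frac{5}{1 + N}$)
$k{\left(y \right)} = 8 y$
$t{\left(15 \right)} + k{\left(a{\left(6,3 \right)} \right)} = - \frac{5}{1 + 15} + 8 \left(-6 + 2 \cdot 6 \cdot 3\right) = - \frac{5}{16} + 8 \left(-6 + 36\right) = \left(-5\right) \frac{1}{16} + 8 \cdot 30 = - \frac{5}{16} + 240 = \frac{3835}{16}$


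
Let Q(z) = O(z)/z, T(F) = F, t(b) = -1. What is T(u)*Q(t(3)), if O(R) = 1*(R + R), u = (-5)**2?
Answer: 50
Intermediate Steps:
u = 25
O(R) = 2*R (O(R) = 1*(2*R) = 2*R)
Q(z) = 2 (Q(z) = (2*z)/z = 2)
T(u)*Q(t(3)) = 25*2 = 50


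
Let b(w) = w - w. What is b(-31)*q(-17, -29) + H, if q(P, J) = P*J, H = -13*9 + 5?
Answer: -112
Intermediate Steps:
H = -112 (H = -117 + 5 = -112)
q(P, J) = J*P
b(w) = 0
b(-31)*q(-17, -29) + H = 0*(-29*(-17)) - 112 = 0*493 - 112 = 0 - 112 = -112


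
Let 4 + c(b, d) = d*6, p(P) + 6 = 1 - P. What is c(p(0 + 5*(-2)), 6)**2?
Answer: 1024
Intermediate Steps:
p(P) = -5 - P (p(P) = -6 + (1 - P) = -5 - P)
c(b, d) = -4 + 6*d (c(b, d) = -4 + d*6 = -4 + 6*d)
c(p(0 + 5*(-2)), 6)**2 = (-4 + 6*6)**2 = (-4 + 36)**2 = 32**2 = 1024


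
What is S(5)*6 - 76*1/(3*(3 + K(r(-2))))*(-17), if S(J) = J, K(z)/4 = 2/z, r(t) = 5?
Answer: 8530/69 ≈ 123.62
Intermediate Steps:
K(z) = 8/z (K(z) = 4*(2/z) = 8/z)
S(5)*6 - 76*1/(3*(3 + K(r(-2))))*(-17) = 5*6 - 76*1/(3*(3 + 8/5))*(-17) = 30 - 76*1/(3*(3 + 8*(⅕)))*(-17) = 30 - 76*1/(3*(3 + 8/5))*(-17) = 30 - 76/(3*(23/5))*(-17) = 30 - 76/69/5*(-17) = 30 - 76*5/69*(-17) = 30 - 380/69*(-17) = 30 + 6460/69 = 8530/69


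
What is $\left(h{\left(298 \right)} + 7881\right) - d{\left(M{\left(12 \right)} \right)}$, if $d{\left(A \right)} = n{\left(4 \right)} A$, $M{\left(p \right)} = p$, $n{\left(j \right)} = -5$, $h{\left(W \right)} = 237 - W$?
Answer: $7880$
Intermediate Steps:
$d{\left(A \right)} = - 5 A$
$\left(h{\left(298 \right)} + 7881\right) - d{\left(M{\left(12 \right)} \right)} = \left(\left(237 - 298\right) + 7881\right) - \left(-5\right) 12 = \left(\left(237 - 298\right) + 7881\right) - -60 = \left(-61 + 7881\right) + 60 = 7820 + 60 = 7880$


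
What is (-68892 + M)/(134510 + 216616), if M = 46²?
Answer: -33388/175563 ≈ -0.19018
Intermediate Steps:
M = 2116
(-68892 + M)/(134510 + 216616) = (-68892 + 2116)/(134510 + 216616) = -66776/351126 = -66776*1/351126 = -33388/175563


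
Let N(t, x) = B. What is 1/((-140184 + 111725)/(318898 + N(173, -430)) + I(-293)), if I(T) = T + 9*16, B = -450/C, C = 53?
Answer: -16901144/2519778783 ≈ -0.0067074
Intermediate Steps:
B = -450/53 ≈ -8.4906
N(t, x) = -450/53
I(T) = 144 + T (I(T) = T + 144 = 144 + T)
1/((-140184 + 111725)/(318898 + N(173, -430)) + I(-293)) = 1/((-140184 + 111725)/(318898 - 450/53) + (144 - 293)) = 1/(-28459/16901144/53 - 149) = 1/(-28459*53/16901144 - 149) = 1/(-1508327/16901144 - 149) = 1/(-2519778783/16901144) = -16901144/2519778783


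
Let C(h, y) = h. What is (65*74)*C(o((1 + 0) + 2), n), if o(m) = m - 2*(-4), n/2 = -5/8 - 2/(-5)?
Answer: 52910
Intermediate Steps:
n = -9/20 (n = 2*(-5/8 - 2/(-5)) = 2*(-5*1/8 - 2*(-1/5)) = 2*(-5/8 + 2/5) = 2*(-9/40) = -9/20 ≈ -0.45000)
o(m) = 8 + m (o(m) = m + 8 = 8 + m)
(65*74)*C(o((1 + 0) + 2), n) = (65*74)*(8 + ((1 + 0) + 2)) = 4810*(8 + (1 + 2)) = 4810*(8 + 3) = 4810*11 = 52910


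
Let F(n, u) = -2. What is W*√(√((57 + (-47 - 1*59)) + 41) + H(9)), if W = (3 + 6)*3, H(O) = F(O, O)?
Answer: 27*√(-2 + 2*I*√2) ≈ 23.101 + 44.628*I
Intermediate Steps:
H(O) = -2
W = 27 (W = 9*3 = 27)
W*√(√((57 + (-47 - 1*59)) + 41) + H(9)) = 27*√(√((57 + (-47 - 1*59)) + 41) - 2) = 27*√(√((57 + (-47 - 59)) + 41) - 2) = 27*√(√((57 - 106) + 41) - 2) = 27*√(√(-49 + 41) - 2) = 27*√(√(-8) - 2) = 27*√(2*I*√2 - 2) = 27*√(-2 + 2*I*√2)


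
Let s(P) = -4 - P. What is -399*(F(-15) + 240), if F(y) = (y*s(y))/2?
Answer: -125685/2 ≈ -62843.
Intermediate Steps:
F(y) = y*(-4 - y)/2 (F(y) = (y*(-4 - y))/2 = (y*(-4 - y))*(½) = y*(-4 - y)/2)
-399*(F(-15) + 240) = -399*(-½*(-15)*(4 - 15) + 240) = -399*(-½*(-15)*(-11) + 240) = -399*(-165/2 + 240) = -399*315/2 = -125685/2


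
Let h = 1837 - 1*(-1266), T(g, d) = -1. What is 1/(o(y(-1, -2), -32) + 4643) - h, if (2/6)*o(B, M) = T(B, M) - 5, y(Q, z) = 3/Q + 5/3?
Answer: -14351374/4625 ≈ -3103.0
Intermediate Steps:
y(Q, z) = 5/3 + 3/Q (y(Q, z) = 3/Q + 5*(⅓) = 3/Q + 5/3 = 5/3 + 3/Q)
o(B, M) = -18 (o(B, M) = 3*(-1 - 5) = 3*(-6) = -18)
h = 3103 (h = 1837 + 1266 = 3103)
1/(o(y(-1, -2), -32) + 4643) - h = 1/(-18 + 4643) - 1*3103 = 1/4625 - 3103 = -14351374/4625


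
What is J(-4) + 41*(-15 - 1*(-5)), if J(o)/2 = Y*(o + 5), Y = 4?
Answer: -402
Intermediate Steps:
J(o) = 40 + 8*o (J(o) = 2*(4*(o + 5)) = 2*(4*(5 + o)) = 2*(20 + 4*o) = 40 + 8*o)
J(-4) + 41*(-15 - 1*(-5)) = (40 + 8*(-4)) + 41*(-15 - 1*(-5)) = (40 - 32) + 41*(-15 + 5) = 8 + 41*(-10) = 8 - 410 = -402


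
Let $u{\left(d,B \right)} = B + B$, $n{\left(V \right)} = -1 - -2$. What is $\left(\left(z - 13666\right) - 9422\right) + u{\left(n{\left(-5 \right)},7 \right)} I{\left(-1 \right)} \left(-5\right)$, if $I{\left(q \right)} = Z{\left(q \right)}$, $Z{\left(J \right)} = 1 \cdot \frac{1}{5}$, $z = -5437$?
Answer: $-28539$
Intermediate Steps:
$Z{\left(J \right)} = \frac{1}{5}$ ($Z{\left(J \right)} = 1 \cdot \frac{1}{5} = \frac{1}{5}$)
$n{\left(V \right)} = 1$ ($n{\left(V \right)} = -1 + 2 = 1$)
$I{\left(q \right)} = \frac{1}{5}$
$u{\left(d,B \right)} = 2 B$
$\left(\left(z - 13666\right) - 9422\right) + u{\left(n{\left(-5 \right)},7 \right)} I{\left(-1 \right)} \left(-5\right) = \left(\left(-5437 - 13666\right) - 9422\right) + 2 \cdot 7 \cdot \frac{1}{5} \left(-5\right) = \left(-19103 - 9422\right) + 14 \cdot \frac{1}{5} \left(-5\right) = -28525 + \frac{14}{5} \left(-5\right) = -28525 - 14 = -28539$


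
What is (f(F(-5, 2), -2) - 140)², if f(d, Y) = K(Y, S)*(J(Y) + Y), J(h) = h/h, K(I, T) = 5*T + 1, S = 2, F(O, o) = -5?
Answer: 22801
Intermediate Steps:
K(I, T) = 1 + 5*T
J(h) = 1
f(d, Y) = 11 + 11*Y (f(d, Y) = (1 + 5*2)*(1 + Y) = (1 + 10)*(1 + Y) = 11*(1 + Y) = 11 + 11*Y)
(f(F(-5, 2), -2) - 140)² = ((11 + 11*(-2)) - 140)² = ((11 - 22) - 140)² = (-11 - 140)² = (-151)² = 22801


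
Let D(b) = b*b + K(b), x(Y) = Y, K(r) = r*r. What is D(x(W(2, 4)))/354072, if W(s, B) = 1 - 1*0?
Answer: 1/177036 ≈ 5.6486e-6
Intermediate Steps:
K(r) = r²
W(s, B) = 1 (W(s, B) = 1 + 0 = 1)
D(b) = 2*b² (D(b) = b*b + b² = b² + b² = 2*b²)
D(x(W(2, 4)))/354072 = (2*1²)/354072 = (2*1)*(1/354072) = 2*(1/354072) = 1/177036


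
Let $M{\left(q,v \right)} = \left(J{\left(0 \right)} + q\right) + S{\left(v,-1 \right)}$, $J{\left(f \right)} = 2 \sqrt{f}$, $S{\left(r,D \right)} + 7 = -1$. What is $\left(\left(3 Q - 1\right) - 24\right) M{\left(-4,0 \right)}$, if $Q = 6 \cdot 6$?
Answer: $-996$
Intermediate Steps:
$S{\left(r,D \right)} = -8$ ($S{\left(r,D \right)} = -7 - 1 = -8$)
$Q = 36$
$M{\left(q,v \right)} = -8 + q$ ($M{\left(q,v \right)} = \left(2 \sqrt{0} + q\right) - 8 = \left(2 \cdot 0 + q\right) - 8 = \left(0 + q\right) - 8 = q - 8 = -8 + q$)
$\left(\left(3 Q - 1\right) - 24\right) M{\left(-4,0 \right)} = \left(\left(3 \cdot 36 - 1\right) - 24\right) \left(-8 - 4\right) = \left(\left(108 - 1\right) - 24\right) \left(-12\right) = \left(107 - 24\right) \left(-12\right) = 83 \left(-12\right) = -996$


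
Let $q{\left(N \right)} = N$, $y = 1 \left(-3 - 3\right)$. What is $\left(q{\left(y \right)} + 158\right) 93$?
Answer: $14136$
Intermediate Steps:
$y = -6$ ($y = 1 \left(-6\right) = -6$)
$\left(q{\left(y \right)} + 158\right) 93 = \left(-6 + 158\right) 93 = 152 \cdot 93 = 14136$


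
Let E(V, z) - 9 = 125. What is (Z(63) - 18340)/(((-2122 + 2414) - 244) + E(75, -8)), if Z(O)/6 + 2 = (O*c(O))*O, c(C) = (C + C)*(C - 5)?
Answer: 6692860/7 ≈ 9.5612e+5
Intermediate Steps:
c(C) = 2*C*(-5 + C) (c(C) = (2*C)*(-5 + C) = 2*C*(-5 + C))
E(V, z) = 134 (E(V, z) = 9 + 125 = 134)
Z(O) = -12 + 12*O**3*(-5 + O) (Z(O) = -12 + 6*((O*(2*O*(-5 + O)))*O) = -12 + 6*((2*O**2*(-5 + O))*O) = -12 + 6*(2*O**3*(-5 + O)) = -12 + 12*O**3*(-5 + O))
(Z(63) - 18340)/(((-2122 + 2414) - 244) + E(75, -8)) = ((-12 + 12*63**3*(-5 + 63)) - 18340)/(((-2122 + 2414) - 244) + 134) = ((-12 + 12*250047*58) - 18340)/((292 - 244) + 134) = ((-12 + 174032712) - 18340)/(48 + 134) = (174032700 - 18340)/182 = 174014360*(1/182) = 6692860/7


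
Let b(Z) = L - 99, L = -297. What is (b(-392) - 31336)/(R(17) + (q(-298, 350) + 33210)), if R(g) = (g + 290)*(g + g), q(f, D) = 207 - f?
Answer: -31732/44153 ≈ -0.71868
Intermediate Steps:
R(g) = 2*g*(290 + g) (R(g) = (290 + g)*(2*g) = 2*g*(290 + g))
b(Z) = -396 (b(Z) = -297 - 99 = -396)
(b(-392) - 31336)/(R(17) + (q(-298, 350) + 33210)) = (-396 - 31336)/(2*17*(290 + 17) + ((207 - 1*(-298)) + 33210)) = -31732/(2*17*307 + ((207 + 298) + 33210)) = -31732/(10438 + (505 + 33210)) = -31732/(10438 + 33715) = -31732/44153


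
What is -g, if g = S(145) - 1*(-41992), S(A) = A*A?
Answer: -63017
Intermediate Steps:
S(A) = A²
g = 63017 (g = 145² - 1*(-41992) = 21025 + 41992 = 63017)
-g = -1*63017 = -63017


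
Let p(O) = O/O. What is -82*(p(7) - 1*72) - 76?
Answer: 5746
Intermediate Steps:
p(O) = 1
-82*(p(7) - 1*72) - 76 = -82*(1 - 1*72) - 76 = -82*(1 - 72) - 76 = -82*(-71) - 76 = 5822 - 76 = 5746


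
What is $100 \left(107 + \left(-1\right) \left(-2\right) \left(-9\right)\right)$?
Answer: $8900$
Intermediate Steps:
$100 \left(107 + \left(-1\right) \left(-2\right) \left(-9\right)\right) = 100 \left(107 + 2 \left(-9\right)\right) = 100 \left(107 - 18\right) = 100 \cdot 89 = 8900$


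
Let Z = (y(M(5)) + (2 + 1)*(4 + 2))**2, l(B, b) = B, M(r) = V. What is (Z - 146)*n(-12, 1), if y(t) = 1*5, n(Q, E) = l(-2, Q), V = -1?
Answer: -766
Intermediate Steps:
M(r) = -1
n(Q, E) = -2
y(t) = 5
Z = 529 (Z = (5 + (2 + 1)*(4 + 2))**2 = (5 + 3*6)**2 = (5 + 18)**2 = 23**2 = 529)
(Z - 146)*n(-12, 1) = (529 - 146)*(-2) = 383*(-2) = -766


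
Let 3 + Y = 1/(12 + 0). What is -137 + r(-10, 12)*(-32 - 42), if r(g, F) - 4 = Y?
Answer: -1303/6 ≈ -217.17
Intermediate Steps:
Y = -35/12 (Y = -3 + 1/(12 + 0) = -3 + 1/12 = -35/12 ≈ -2.9167)
r(g, F) = 13/12 (r(g, F) = 4 - 35/12 = 13/12)
-137 + r(-10, 12)*(-32 - 42) = -137 + 13*(-32 - 42)/12 = -137 + (13/12)*(-74) = -137 - 481/6 = -1303/6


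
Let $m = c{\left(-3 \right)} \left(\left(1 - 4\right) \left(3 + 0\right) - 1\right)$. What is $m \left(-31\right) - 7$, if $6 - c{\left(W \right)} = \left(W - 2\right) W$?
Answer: $-2797$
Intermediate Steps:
$c{\left(W \right)} = 6 - W \left(-2 + W\right)$ ($c{\left(W \right)} = 6 - \left(W - 2\right) W = 6 - \left(-2 + W\right) W = 6 - W \left(-2 + W\right)$)
$m = 90$ ($m = \left(6 - \left(-3\right)^{2} + 2 \left(-3\right)\right) \left(\left(1 - 4\right) \left(3 + 0\right) - 1\right) = \left(6 - 9 - 6\right) \left(\left(-3\right) 3 - 1\right) = \left(6 - 9 - 6\right) \left(-9 - 1\right) = \left(-9\right) \left(-10\right) = 90$)
$m \left(-31\right) - 7 = 90 \left(-31\right) - 7 = -2790 - 7 = -2797$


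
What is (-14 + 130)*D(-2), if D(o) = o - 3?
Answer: -580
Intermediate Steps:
D(o) = -3 + o
(-14 + 130)*D(-2) = (-14 + 130)*(-3 - 2) = 116*(-5) = -580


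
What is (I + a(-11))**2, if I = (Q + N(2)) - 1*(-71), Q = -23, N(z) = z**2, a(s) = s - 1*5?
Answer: 1296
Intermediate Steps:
a(s) = -5 + s (a(s) = s - 5 = -5 + s)
I = 52 (I = (-23 + 2**2) - 1*(-71) = (-23 + 4) + 71 = -19 + 71 = 52)
(I + a(-11))**2 = (52 + (-5 - 11))**2 = (52 - 16)**2 = 36**2 = 1296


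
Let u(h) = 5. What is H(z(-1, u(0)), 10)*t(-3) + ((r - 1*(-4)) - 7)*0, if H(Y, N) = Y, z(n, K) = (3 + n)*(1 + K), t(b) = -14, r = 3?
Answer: -168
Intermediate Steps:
z(n, K) = (1 + K)*(3 + n)
H(z(-1, u(0)), 10)*t(-3) + ((r - 1*(-4)) - 7)*0 = (3 - 1 + 3*5 + 5*(-1))*(-14) + ((3 - 1*(-4)) - 7)*0 = (3 - 1 + 15 - 5)*(-14) + ((3 + 4) - 7)*0 = 12*(-14) + (7 - 7)*0 = -168 + 0*0 = -168 + 0 = -168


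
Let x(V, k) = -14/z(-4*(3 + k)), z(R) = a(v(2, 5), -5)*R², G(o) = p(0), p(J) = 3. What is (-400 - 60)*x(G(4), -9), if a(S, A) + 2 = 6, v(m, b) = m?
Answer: 805/288 ≈ 2.7951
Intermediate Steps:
G(o) = 3
a(S, A) = 4 (a(S, A) = -2 + 6 = 4)
z(R) = 4*R²
x(V, k) = -7/(2*(-12 - 4*k)²) (x(V, k) = -14*1/(64*(3 + k)²) = -14*1/(4*(-12 - 4*k)²) = -7/(2*(-12 - 4*k)²))
(-400 - 60)*x(G(4), -9) = (-400 - 60)*(-7/(32*(3 - 9)²)) = -(-805)/(8*(-6)²) = -(-805)/(8*36) = -460*(-7/1152) = 805/288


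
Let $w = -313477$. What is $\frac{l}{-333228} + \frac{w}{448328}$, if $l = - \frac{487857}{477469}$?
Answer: $- \frac{4156322113317539}{5944307722552808} \approx -0.69921$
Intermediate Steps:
$l = - \frac{487857}{477469}$ ($l = \left(-487857\right) \frac{1}{477469} = - \frac{487857}{477469} \approx -1.0218$)
$\frac{l}{-333228} + \frac{w}{448328} = - \frac{487857}{477469 \left(-333228\right)} - \frac{313477}{448328} = \left(- \frac{487857}{477469}\right) \left(- \frac{1}{333228}\right) - \frac{313477}{448328} = \frac{162619}{53035346644} - \frac{313477}{448328} = - \frac{4156322113317539}{5944307722552808}$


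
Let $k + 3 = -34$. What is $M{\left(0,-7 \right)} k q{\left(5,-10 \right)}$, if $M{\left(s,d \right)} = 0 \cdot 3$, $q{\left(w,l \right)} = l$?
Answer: $0$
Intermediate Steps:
$M{\left(s,d \right)} = 0$
$k = -37$ ($k = -3 - 34 = -37$)
$M{\left(0,-7 \right)} k q{\left(5,-10 \right)} = 0 \left(-37\right) \left(-10\right) = 0 \left(-10\right) = 0$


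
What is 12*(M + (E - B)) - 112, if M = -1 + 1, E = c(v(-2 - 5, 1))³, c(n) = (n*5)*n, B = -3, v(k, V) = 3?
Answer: 1093424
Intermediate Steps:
c(n) = 5*n² (c(n) = (5*n)*n = 5*n²)
E = 91125 (E = (5*3²)³ = (5*9)³ = 45³ = 91125)
M = 0
12*(M + (E - B)) - 112 = 12*(0 + (91125 - 1*(-3))) - 112 = 12*(0 + (91125 + 3)) - 112 = 12*(0 + 91128) - 112 = 12*91128 - 112 = 1093536 - 112 = 1093424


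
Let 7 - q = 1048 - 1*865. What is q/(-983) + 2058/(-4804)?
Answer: -588755/2361166 ≈ -0.24935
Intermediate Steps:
q = -176 (q = 7 - (1048 - 1*865) = 7 - (1048 - 865) = 7 - 1*183 = 7 - 183 = -176)
q/(-983) + 2058/(-4804) = -176/(-983) + 2058/(-4804) = -176*(-1/983) + 2058*(-1/4804) = 176/983 - 1029/2402 = -588755/2361166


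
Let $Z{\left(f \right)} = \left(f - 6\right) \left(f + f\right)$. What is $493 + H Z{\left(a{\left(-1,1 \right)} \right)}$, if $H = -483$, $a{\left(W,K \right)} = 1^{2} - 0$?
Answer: $5323$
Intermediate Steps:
$a{\left(W,K \right)} = 1$ ($a{\left(W,K \right)} = 1 + 0 = 1$)
$Z{\left(f \right)} = 2 f \left(-6 + f\right)$ ($Z{\left(f \right)} = \left(f - 6\right) 2 f = \left(-6 + f\right) 2 f = 2 f \left(-6 + f\right)$)
$493 + H Z{\left(a{\left(-1,1 \right)} \right)} = 493 - 483 \cdot 2 \cdot 1 \left(-6 + 1\right) = 493 - 483 \cdot 2 \cdot 1 \left(-5\right) = 493 - -4830 = 493 + 4830 = 5323$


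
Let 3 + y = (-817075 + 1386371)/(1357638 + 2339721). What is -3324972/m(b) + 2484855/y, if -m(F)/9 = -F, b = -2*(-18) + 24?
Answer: -416348707589786/473525145 ≈ -8.7925e+5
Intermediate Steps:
b = 60 (b = 36 + 24 = 60)
m(F) = 9*F (m(F) = -(-9)*F = 9*F)
y = -10522781/3697359 (y = -3 + (-817075 + 1386371)/(1357638 + 2339721) = -3 + 569296/3697359 = -10522781/3697359 ≈ -2.8460)
-3324972/m(b) + 2484855/y = -3324972/(9*60) + 2484855/(-10522781/3697359) = -3324972/540 + 2484855*(-3697359/10522781) = -3324972*1/540 - 9187400997945/10522781 = -277081/45 - 9187400997945/10522781 = -416348707589786/473525145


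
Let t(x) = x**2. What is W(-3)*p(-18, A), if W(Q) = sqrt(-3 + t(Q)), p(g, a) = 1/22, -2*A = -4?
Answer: sqrt(6)/22 ≈ 0.11134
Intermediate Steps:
A = 2 (A = -1/2*(-4) = 2)
p(g, a) = 1/22
W(Q) = sqrt(-3 + Q**2)
W(-3)*p(-18, A) = sqrt(-3 + (-3)**2)*(1/22) = sqrt(-3 + 9)*(1/22) = sqrt(6)*(1/22) = sqrt(6)/22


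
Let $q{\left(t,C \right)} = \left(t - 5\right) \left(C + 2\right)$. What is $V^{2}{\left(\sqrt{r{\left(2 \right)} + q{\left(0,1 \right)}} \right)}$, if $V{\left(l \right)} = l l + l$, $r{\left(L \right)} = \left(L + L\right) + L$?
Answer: $72 - 54 i \approx 72.0 - 54.0 i$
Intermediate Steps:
$q{\left(t,C \right)} = \left(-5 + t\right) \left(2 + C\right)$
$r{\left(L \right)} = 3 L$ ($r{\left(L \right)} = 2 L + L = 3 L$)
$V{\left(l \right)} = l + l^{2}$ ($V{\left(l \right)} = l^{2} + l = l + l^{2}$)
$V^{2}{\left(\sqrt{r{\left(2 \right)} + q{\left(0,1 \right)}} \right)} = \left(\sqrt{3 \cdot 2 + \left(-10 - 5 + 2 \cdot 0 + 1 \cdot 0\right)} \left(1 + \sqrt{3 \cdot 2 + \left(-10 - 5 + 2 \cdot 0 + 1 \cdot 0\right)}\right)\right)^{2} = \left(\sqrt{6 + \left(-10 - 5 + 0 + 0\right)} \left(1 + \sqrt{6 + \left(-10 - 5 + 0 + 0\right)}\right)\right)^{2} = \left(\sqrt{6 - 15} \left(1 + \sqrt{6 - 15}\right)\right)^{2} = \left(\sqrt{-9} \left(1 + \sqrt{-9}\right)\right)^{2} = \left(3 i \left(1 + 3 i\right)\right)^{2} = - 9 \left(1 + 3 i\right)^{2}$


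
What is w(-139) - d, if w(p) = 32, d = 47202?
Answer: -47170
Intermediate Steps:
w(-139) - d = 32 - 1*47202 = 32 - 47202 = -47170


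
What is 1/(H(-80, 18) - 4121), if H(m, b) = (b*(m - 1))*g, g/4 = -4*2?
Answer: 1/42535 ≈ 2.3510e-5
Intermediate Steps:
g = -32 (g = 4*(-4*2) = 4*(-8) = -32)
H(m, b) = -32*b*(-1 + m) (H(m, b) = (b*(m - 1))*(-32) = (b*(-1 + m))*(-32) = -32*b*(-1 + m))
1/(H(-80, 18) - 4121) = 1/(32*18*(1 - 1*(-80)) - 4121) = 1/(32*18*(1 + 80) - 4121) = 1/(32*18*81 - 4121) = 1/(46656 - 4121) = 1/42535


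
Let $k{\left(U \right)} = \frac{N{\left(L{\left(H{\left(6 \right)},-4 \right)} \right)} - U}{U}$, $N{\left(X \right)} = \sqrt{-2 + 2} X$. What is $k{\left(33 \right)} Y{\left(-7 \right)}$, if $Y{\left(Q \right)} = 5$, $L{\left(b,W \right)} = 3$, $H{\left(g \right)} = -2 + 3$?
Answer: $-5$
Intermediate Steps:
$H{\left(g \right)} = 1$
$N{\left(X \right)} = 0$ ($N{\left(X \right)} = \sqrt{0} X = 0 X = 0$)
$k{\left(U \right)} = -1$ ($k{\left(U \right)} = \frac{0 - U}{U} = \frac{\left(-1\right) U}{U} = -1$)
$k{\left(33 \right)} Y{\left(-7 \right)} = \left(-1\right) 5 = -5$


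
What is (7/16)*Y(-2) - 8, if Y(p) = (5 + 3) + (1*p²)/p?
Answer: -43/8 ≈ -5.3750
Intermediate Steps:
Y(p) = 8 + p (Y(p) = 8 + p²/p = 8 + p)
(7/16)*Y(-2) - 8 = (7/16)*(8 - 2) - 8 = (7*(1/16))*6 - 8 = (7/16)*6 - 8 = 21/8 - 8 = -43/8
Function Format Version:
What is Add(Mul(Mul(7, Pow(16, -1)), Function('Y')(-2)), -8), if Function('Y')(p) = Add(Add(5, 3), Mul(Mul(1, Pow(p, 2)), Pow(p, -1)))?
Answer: Rational(-43, 8) ≈ -5.3750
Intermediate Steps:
Function('Y')(p) = Add(8, p) (Function('Y')(p) = Add(8, Mul(Pow(p, 2), Pow(p, -1))) = Add(8, p))
Add(Mul(Mul(7, Pow(16, -1)), Function('Y')(-2)), -8) = Add(Mul(Mul(7, Pow(16, -1)), Add(8, -2)), -8) = Add(Mul(Mul(7, Rational(1, 16)), 6), -8) = Add(Mul(Rational(7, 16), 6), -8) = Add(Rational(21, 8), -8) = Rational(-43, 8)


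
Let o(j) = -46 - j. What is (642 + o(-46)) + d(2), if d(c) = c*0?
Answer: 642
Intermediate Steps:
d(c) = 0
(642 + o(-46)) + d(2) = (642 + (-46 - 1*(-46))) + 0 = (642 + (-46 + 46)) + 0 = (642 + 0) + 0 = 642 + 0 = 642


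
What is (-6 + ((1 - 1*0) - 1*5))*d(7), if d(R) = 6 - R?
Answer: 10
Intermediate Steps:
(-6 + ((1 - 1*0) - 1*5))*d(7) = (-6 + ((1 - 1*0) - 1*5))*(6 - 1*7) = (-6 + ((1 + 0) - 5))*(6 - 7) = (-6 + (1 - 5))*(-1) = (-6 - 4)*(-1) = -10*(-1) = 10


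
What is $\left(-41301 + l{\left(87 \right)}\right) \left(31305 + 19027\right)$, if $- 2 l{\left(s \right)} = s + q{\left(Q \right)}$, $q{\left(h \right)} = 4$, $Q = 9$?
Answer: $-2081052038$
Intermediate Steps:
$l{\left(s \right)} = -2 - \frac{s}{2}$ ($l{\left(s \right)} = - \frac{s + 4}{2} = - \frac{4 + s}{2} = -2 - \frac{s}{2}$)
$\left(-41301 + l{\left(87 \right)}\right) \left(31305 + 19027\right) = \left(-41301 - \frac{91}{2}\right) \left(31305 + 19027\right) = \left(-41301 - \frac{91}{2}\right) 50332 = \left(- \frac{82693}{2}\right) 50332 = -2081052038$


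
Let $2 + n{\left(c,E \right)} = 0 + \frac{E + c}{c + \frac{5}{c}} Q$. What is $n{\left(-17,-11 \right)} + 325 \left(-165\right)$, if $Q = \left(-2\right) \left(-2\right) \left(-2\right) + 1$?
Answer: $- \frac{160915}{3} \approx -53638.0$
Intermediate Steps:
$Q = -7$ ($Q = 4 \left(-2\right) + 1 = -8 + 1 = -7$)
$n{\left(c,E \right)} = -2 - \frac{7 \left(E + c\right)}{c + \frac{5}{c}}$ ($n{\left(c,E \right)} = -2 + \left(0 + \frac{E + c}{c + \frac{5}{c}} \left(-7\right)\right) = -2 + \left(0 - \frac{7 \left(E + c\right)}{c + \frac{5}{c}}\right) = -2 - \frac{7 \left(E + c\right)}{c + \frac{5}{c}}$)
$n{\left(-17,-11 \right)} + 325 \left(-165\right) = \frac{-10 - 9 \left(-17\right)^{2} - \left(-77\right) \left(-17\right)}{5 + \left(-17\right)^{2}} + 325 \left(-165\right) = \frac{-10 - 2601 - 1309}{5 + 289} - 53625 = \frac{-10 - 2601 - 1309}{294} - 53625 = \frac{1}{294} \left(-3920\right) - 53625 = - \frac{40}{3} - 53625 = - \frac{160915}{3}$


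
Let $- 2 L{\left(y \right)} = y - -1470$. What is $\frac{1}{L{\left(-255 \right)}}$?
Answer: $- \frac{2}{1215} \approx -0.0016461$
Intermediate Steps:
$L{\left(y \right)} = -735 - \frac{y}{2}$ ($L{\left(y \right)} = - \frac{y - -1470}{2} = - \frac{y + 1470}{2} = - \frac{1470 + y}{2} = -735 - \frac{y}{2}$)
$\frac{1}{L{\left(-255 \right)}} = \frac{1}{-735 - - \frac{255}{2}} = \frac{1}{-735 + \frac{255}{2}} = \frac{1}{- \frac{1215}{2}} = - \frac{2}{1215}$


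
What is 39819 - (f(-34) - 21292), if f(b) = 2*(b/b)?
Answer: 61109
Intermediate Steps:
f(b) = 2 (f(b) = 2*1 = 2)
39819 - (f(-34) - 21292) = 39819 - (2 - 21292) = 39819 - 1*(-21290) = 39819 + 21290 = 61109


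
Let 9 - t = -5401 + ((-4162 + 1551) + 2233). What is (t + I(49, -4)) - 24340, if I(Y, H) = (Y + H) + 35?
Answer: -18472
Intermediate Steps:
I(Y, H) = 35 + H + Y (I(Y, H) = (H + Y) + 35 = 35 + H + Y)
t = 5788 (t = 9 - (-5401 + ((-4162 + 1551) + 2233)) = 9 - (-5401 + (-2611 + 2233)) = 9 - (-5401 - 378) = 9 - 1*(-5779) = 9 + 5779 = 5788)
(t + I(49, -4)) - 24340 = (5788 + (35 - 4 + 49)) - 24340 = (5788 + 80) - 24340 = 5868 - 24340 = -18472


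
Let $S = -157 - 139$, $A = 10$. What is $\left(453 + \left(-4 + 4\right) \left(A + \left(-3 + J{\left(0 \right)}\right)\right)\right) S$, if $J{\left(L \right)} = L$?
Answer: $-134088$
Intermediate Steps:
$S = -296$ ($S = -157 - 139 = -296$)
$\left(453 + \left(-4 + 4\right) \left(A + \left(-3 + J{\left(0 \right)}\right)\right)\right) S = \left(453 + \left(-4 + 4\right) \left(10 + \left(-3 + 0\right)\right)\right) \left(-296\right) = \left(453 + 0 \left(10 - 3\right)\right) \left(-296\right) = \left(453 + 0 \cdot 7\right) \left(-296\right) = \left(453 + 0\right) \left(-296\right) = 453 \left(-296\right) = -134088$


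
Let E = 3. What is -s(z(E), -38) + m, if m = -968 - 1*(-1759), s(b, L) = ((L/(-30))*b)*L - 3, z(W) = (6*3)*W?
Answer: 16966/5 ≈ 3393.2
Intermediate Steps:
z(W) = 18*W
s(b, L) = -3 - b*L²/30 (s(b, L) = ((L*(-1/30))*b)*L - 3 = ((-L/30)*b)*L - 3 = (-L*b/30)*L - 3 = -b*L²/30 - 3 = -3 - b*L²/30)
m = 791 (m = -968 + 1759 = 791)
-s(z(E), -38) + m = -(-3 - 1/30*18*3*(-38)²) + 791 = -(-3 - 1/30*54*1444) + 791 = -(-3 - 12996/5) + 791 = -1*(-13011/5) + 791 = 13011/5 + 791 = 16966/5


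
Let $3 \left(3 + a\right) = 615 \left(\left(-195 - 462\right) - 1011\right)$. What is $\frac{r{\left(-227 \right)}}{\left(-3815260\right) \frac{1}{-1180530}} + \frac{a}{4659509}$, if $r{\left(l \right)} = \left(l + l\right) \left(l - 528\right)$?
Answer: $\frac{110004099268548}{1037178431} \approx 1.0606 \cdot 10^{5}$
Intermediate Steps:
$r{\left(l \right)} = 2 l \left(-528 + l\right)$
$a = -341943$ ($a = -3 + \frac{615 \left(\left(-195 - 462\right) - 1011\right)}{3} = -3 + \frac{615 \left(-657 - 1011\right)}{3} = -3 + \frac{615 \left(-1668\right)}{3} = -3 + \frac{1}{3} \left(-1025820\right) = -3 - 341940 = -341943$)
$\frac{r{\left(-227 \right)}}{\left(-3815260\right) \frac{1}{-1180530}} + \frac{a}{4659509} = \frac{2 \left(-227\right) \left(-528 - 227\right)}{\left(-3815260\right) \frac{1}{-1180530}} - \frac{341943}{4659509} = \frac{2 \left(-227\right) \left(-755\right)}{\left(-3815260\right) \left(- \frac{1}{1180530}\right)} - \frac{399}{5437} = \frac{342770}{\frac{381526}{118053}} - \frac{399}{5437} = 342770 \cdot \frac{118053}{381526} - \frac{399}{5437} = \frac{20232513405}{190763} - \frac{399}{5437} = \frac{110004099268548}{1037178431}$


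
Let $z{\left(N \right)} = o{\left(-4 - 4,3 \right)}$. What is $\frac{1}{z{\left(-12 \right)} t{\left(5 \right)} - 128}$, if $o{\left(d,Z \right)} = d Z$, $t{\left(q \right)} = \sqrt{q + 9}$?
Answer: $- \frac{1}{65} + \frac{3 \sqrt{14}}{1040} \approx -0.0045914$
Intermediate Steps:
$t{\left(q \right)} = \sqrt{9 + q}$
$o{\left(d,Z \right)} = Z d$
$z{\left(N \right)} = -24$ ($z{\left(N \right)} = 3 \left(-4 - 4\right) = 3 \left(-8\right) = -24$)
$\frac{1}{z{\left(-12 \right)} t{\left(5 \right)} - 128} = \frac{1}{- 24 \sqrt{9 + 5} - 128} = \frac{1}{- 24 \sqrt{14} - 128} = \frac{1}{-128 - 24 \sqrt{14}}$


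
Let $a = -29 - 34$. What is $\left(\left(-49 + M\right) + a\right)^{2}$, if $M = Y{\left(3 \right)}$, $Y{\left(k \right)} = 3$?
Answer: $11881$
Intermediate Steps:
$M = 3$
$a = -63$
$\left(\left(-49 + M\right) + a\right)^{2} = \left(\left(-49 + 3\right) - 63\right)^{2} = \left(-46 - 63\right)^{2} = \left(-109\right)^{2} = 11881$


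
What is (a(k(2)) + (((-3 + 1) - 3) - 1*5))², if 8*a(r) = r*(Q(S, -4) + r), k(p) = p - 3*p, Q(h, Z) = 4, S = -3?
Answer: 100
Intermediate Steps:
k(p) = -2*p
a(r) = r*(4 + r)/8 (a(r) = (r*(4 + r))/8 = r*(4 + r)/8)
(a(k(2)) + (((-3 + 1) - 3) - 1*5))² = ((-2*2)*(4 - 2*2)/8 + (((-3 + 1) - 3) - 1*5))² = ((⅛)*(-4)*(4 - 4) + ((-2 - 3) - 5))² = ((⅛)*(-4)*0 + (-5 - 5))² = (0 - 10)² = (-10)² = 100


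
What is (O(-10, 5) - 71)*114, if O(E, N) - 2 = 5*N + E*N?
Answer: -10716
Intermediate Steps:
O(E, N) = 2 + 5*N + E*N (O(E, N) = 2 + (5*N + E*N) = 2 + 5*N + E*N)
(O(-10, 5) - 71)*114 = ((2 + 5*5 - 10*5) - 71)*114 = ((2 + 25 - 50) - 71)*114 = (-23 - 71)*114 = -94*114 = -10716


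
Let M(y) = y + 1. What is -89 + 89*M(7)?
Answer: 623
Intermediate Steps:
M(y) = 1 + y
-89 + 89*M(7) = -89 + 89*(1 + 7) = -89 + 89*8 = -89 + 712 = 623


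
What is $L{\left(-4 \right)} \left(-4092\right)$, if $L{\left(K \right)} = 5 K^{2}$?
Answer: $-327360$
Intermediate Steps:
$L{\left(-4 \right)} \left(-4092\right) = 5 \left(-4\right)^{2} \left(-4092\right) = 5 \cdot 16 \left(-4092\right) = 80 \left(-4092\right) = -327360$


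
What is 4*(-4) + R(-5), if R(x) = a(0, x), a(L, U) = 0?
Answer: -16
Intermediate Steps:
R(x) = 0
4*(-4) + R(-5) = 4*(-4) + 0 = -16 + 0 = -16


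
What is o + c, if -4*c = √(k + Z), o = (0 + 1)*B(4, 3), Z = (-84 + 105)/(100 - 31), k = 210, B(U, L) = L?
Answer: 3 - √111251/92 ≈ -0.62547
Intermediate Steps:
Z = 7/23 (Z = 21/69 = 21*(1/69) = 7/23 ≈ 0.30435)
o = 3 (o = (0 + 1)*3 = 1*3 = 3)
c = -√111251/92 (c = -√(210 + 7/23)/4 = -√111251/92 ≈ -3.6255)
o + c = 3 - √111251/92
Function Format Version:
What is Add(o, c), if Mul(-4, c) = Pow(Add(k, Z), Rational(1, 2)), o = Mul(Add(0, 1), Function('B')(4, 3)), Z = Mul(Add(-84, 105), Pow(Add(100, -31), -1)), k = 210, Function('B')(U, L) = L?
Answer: Add(3, Mul(Rational(-1, 92), Pow(111251, Rational(1, 2)))) ≈ -0.62547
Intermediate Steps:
Z = Rational(7, 23) (Z = Mul(21, Pow(69, -1)) = Mul(21, Rational(1, 69)) = Rational(7, 23) ≈ 0.30435)
o = 3 (o = Mul(Add(0, 1), 3) = Mul(1, 3) = 3)
c = Mul(Rational(-1, 92), Pow(111251, Rational(1, 2))) (c = Mul(Rational(-1, 4), Pow(Add(210, Rational(7, 23)), Rational(1, 2))) = Mul(Rational(-1, 4), Pow(Rational(4837, 23), Rational(1, 2))) = Mul(Rational(-1, 4), Mul(Rational(1, 23), Pow(111251, Rational(1, 2)))) = Mul(Rational(-1, 92), Pow(111251, Rational(1, 2))) ≈ -3.6255)
Add(o, c) = Add(3, Mul(Rational(-1, 92), Pow(111251, Rational(1, 2))))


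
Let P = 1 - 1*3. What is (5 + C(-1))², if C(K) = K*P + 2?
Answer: 81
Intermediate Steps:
P = -2 (P = 1 - 3 = -2)
C(K) = 2 - 2*K (C(K) = K*(-2) + 2 = -2*K + 2 = 2 - 2*K)
(5 + C(-1))² = (5 + (2 - 2*(-1)))² = (5 + (2 + 2))² = (5 + 4)² = 9² = 81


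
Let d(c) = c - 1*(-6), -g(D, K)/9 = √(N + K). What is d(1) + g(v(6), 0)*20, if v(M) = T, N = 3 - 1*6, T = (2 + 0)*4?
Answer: 7 - 180*I*√3 ≈ 7.0 - 311.77*I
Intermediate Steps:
T = 8 (T = 2*4 = 8)
N = -3 (N = 3 - 6 = -3)
v(M) = 8
g(D, K) = -9*√(-3 + K)
d(c) = 6 + c (d(c) = c + 6 = 6 + c)
d(1) + g(v(6), 0)*20 = (6 + 1) - 9*√(-3 + 0)*20 = 7 - 9*I*√3*20 = 7 - 180*I*√3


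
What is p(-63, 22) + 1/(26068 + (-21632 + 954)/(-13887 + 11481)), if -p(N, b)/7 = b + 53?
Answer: -16469323872/31370143 ≈ -525.00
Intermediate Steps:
p(N, b) = -371 - 7*b (p(N, b) = -7*(b + 53) = -7*(53 + b) = -371 - 7*b)
p(-63, 22) + 1/(26068 + (-21632 + 954)/(-13887 + 11481)) = (-371 - 7*22) + 1/(26068 + (-21632 + 954)/(-13887 + 11481)) = (-371 - 154) + 1/(26068 - 20678/(-2406)) = -525 + 1/(26068 - 20678*(-1/2406)) = -525 + 1/(26068 + 10339/1203) = -525 + 1/(31370143/1203) = -525 + 1203/31370143 = -16469323872/31370143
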